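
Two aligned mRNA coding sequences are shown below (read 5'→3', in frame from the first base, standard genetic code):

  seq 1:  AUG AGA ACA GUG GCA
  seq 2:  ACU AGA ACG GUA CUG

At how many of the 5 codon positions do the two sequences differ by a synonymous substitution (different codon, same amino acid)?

Codon 1: AUG Met / ACU Thr — nonsynonymous.
Codon 2: AGA Arg / AGA Arg — identical.
Codon 3: ACA Thr / ACG Thr — synonymous.
Codon 4: GUG Val / GUA Val — synonymous.
Codon 5: GCA Ala / CUG Leu — nonsynonymous.
Synonymous differences: 2.

2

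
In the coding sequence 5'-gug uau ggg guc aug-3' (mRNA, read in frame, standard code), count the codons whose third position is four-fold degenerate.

3

Codon 1 GUG (Val): third position 4-fold.
Codon 2 UAU (Tyr): third position 2-fold.
Codon 3 GGG (Gly): third position 4-fold.
Codon 4 GUC (Val): third position 4-fold.
Codon 5 AUG (Met): third position 1-fold.
Four-fold degenerate third positions: 3.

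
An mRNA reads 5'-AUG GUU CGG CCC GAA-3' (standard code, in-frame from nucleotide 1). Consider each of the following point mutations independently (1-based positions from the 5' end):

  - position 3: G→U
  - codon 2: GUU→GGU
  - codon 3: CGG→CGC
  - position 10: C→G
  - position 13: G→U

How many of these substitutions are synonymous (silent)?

1

Codon 1: AUG (Met) → AUU (Ile) — missense.
Codon 2: GUU (Val) → GGU (Gly) — missense.
Codon 3: CGG (Arg) → CGC (Arg) — synonymous.
Codon 4: CCC (Pro) → GCC (Ala) — missense.
Codon 5: GAA (Glu) → UAA (Stop) — nonsense.
Synonymous: 1 of 5.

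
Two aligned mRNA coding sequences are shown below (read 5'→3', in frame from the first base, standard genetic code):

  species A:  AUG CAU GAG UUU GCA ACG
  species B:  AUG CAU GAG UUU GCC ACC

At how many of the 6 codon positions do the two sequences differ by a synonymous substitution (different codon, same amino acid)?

2

Codon 1: AUG Met / AUG Met — identical.
Codon 2: CAU His / CAU His — identical.
Codon 3: GAG Glu / GAG Glu — identical.
Codon 4: UUU Phe / UUU Phe — identical.
Codon 5: GCA Ala / GCC Ala — synonymous.
Codon 6: ACG Thr / ACC Thr — synonymous.
Synonymous differences: 2.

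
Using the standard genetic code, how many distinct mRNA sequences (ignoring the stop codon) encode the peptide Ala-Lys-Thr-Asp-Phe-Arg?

Ala: 4 codons.
Lys: 2 codons.
Thr: 4 codons.
Asp: 2 codons.
Phe: 2 codons.
Arg: 6 codons.
4 × 2 × 4 × 2 × 2 × 6 = 768.

768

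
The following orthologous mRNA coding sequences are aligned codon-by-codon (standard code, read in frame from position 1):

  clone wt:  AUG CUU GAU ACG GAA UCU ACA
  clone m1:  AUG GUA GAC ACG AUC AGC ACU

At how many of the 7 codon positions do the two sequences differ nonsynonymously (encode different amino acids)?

2

Codon 1: AUG Met / AUG Met — identical.
Codon 2: CUU Leu / GUA Val — nonsynonymous.
Codon 3: GAU Asp / GAC Asp — synonymous.
Codon 4: ACG Thr / ACG Thr — identical.
Codon 5: GAA Glu / AUC Ile — nonsynonymous.
Codon 6: UCU Ser / AGC Ser — synonymous.
Codon 7: ACA Thr / ACU Thr — synonymous.
Nonsynonymous differences: 2.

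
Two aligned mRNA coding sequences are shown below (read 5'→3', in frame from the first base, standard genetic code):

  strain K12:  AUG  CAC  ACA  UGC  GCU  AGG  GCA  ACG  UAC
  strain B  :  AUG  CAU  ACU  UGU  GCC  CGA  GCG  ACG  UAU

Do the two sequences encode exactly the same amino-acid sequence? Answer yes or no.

yes

Codon 1: AUG Met / AUG Met — identical.
Codon 2: CAC His / CAU His — synonymous.
Codon 3: ACA Thr / ACU Thr — synonymous.
Codon 4: UGC Cys / UGU Cys — synonymous.
Codon 5: GCU Ala / GCC Ala — synonymous.
Codon 6: AGG Arg / CGA Arg — synonymous.
Codon 7: GCA Ala / GCG Ala — synonymous.
Codon 8: ACG Thr / ACG Thr — identical.
Codon 9: UAC Tyr / UAU Tyr — synonymous.
Nonsynonymous differences: 0 → same protein.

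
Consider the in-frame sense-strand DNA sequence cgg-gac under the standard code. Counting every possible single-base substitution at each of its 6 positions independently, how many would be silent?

5

Codon 1 (CGG, Arg): 4 synonymous substitutions.
Codon 2 (GAC, Asp): 1 synonymous substitution.
Total: 4 + 1 = 5.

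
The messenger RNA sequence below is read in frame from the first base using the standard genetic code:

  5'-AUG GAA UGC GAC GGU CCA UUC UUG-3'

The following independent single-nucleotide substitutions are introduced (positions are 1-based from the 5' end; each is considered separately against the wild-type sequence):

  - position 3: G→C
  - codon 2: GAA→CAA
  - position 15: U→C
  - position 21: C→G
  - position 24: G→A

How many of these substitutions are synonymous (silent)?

Codon 1: AUG (Met) → AUC (Ile) — missense.
Codon 2: GAA (Glu) → CAA (Gln) — missense.
Codon 5: GGU (Gly) → GGC (Gly) — synonymous.
Codon 7: UUC (Phe) → UUG (Leu) — missense.
Codon 8: UUG (Leu) → UUA (Leu) — synonymous.
Synonymous: 2 of 5.

2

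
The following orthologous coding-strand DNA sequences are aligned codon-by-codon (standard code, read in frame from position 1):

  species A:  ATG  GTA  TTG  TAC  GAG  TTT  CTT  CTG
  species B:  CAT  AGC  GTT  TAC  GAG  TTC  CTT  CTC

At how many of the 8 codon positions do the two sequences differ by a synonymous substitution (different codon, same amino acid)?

Codon 1: ATG Met / CAT His — nonsynonymous.
Codon 2: GTA Val / AGC Ser — nonsynonymous.
Codon 3: TTG Leu / GTT Val — nonsynonymous.
Codon 4: TAC Tyr / TAC Tyr — identical.
Codon 5: GAG Glu / GAG Glu — identical.
Codon 6: TTT Phe / TTC Phe — synonymous.
Codon 7: CTT Leu / CTT Leu — identical.
Codon 8: CTG Leu / CTC Leu — synonymous.
Synonymous differences: 2.

2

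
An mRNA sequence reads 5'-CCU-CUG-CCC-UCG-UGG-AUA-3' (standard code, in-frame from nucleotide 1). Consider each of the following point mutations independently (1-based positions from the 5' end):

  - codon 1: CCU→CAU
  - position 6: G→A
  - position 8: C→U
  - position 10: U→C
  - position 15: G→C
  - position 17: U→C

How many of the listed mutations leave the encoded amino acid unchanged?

1

Codon 1: CCU (Pro) → CAU (His) — missense.
Codon 2: CUG (Leu) → CUA (Leu) — synonymous.
Codon 3: CCC (Pro) → CUC (Leu) — missense.
Codon 4: UCG (Ser) → CCG (Pro) — missense.
Codon 5: UGG (Trp) → UGC (Cys) — missense.
Codon 6: AUA (Ile) → ACA (Thr) — missense.
Synonymous: 1 of 6.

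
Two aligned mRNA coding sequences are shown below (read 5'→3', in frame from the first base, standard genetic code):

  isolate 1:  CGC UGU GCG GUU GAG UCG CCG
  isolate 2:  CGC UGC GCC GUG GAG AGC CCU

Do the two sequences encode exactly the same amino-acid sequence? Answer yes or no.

yes

Codon 1: CGC Arg / CGC Arg — identical.
Codon 2: UGU Cys / UGC Cys — synonymous.
Codon 3: GCG Ala / GCC Ala — synonymous.
Codon 4: GUU Val / GUG Val — synonymous.
Codon 5: GAG Glu / GAG Glu — identical.
Codon 6: UCG Ser / AGC Ser — synonymous.
Codon 7: CCG Pro / CCU Pro — synonymous.
Nonsynonymous differences: 0 → same protein.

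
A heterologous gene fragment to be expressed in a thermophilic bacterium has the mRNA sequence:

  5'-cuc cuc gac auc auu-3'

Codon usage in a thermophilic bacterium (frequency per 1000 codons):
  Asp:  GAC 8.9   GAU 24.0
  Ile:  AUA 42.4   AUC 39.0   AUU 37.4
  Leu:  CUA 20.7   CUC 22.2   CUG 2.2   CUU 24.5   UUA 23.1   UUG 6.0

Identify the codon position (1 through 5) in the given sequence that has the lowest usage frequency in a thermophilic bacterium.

3

Codon 1 CUC (Leu): 22.2 per 1000.
Codon 2 CUC (Leu): 22.2 per 1000.
Codon 3 GAC (Asp): 8.9 per 1000.
Codon 4 AUC (Ile): 39.0 per 1000.
Codon 5 AUU (Ile): 37.4 per 1000.
Lowest frequency is 8.9 at codon 3.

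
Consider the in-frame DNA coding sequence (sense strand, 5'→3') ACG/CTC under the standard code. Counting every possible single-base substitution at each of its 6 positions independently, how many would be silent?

6

Codon 1 (ACG, Thr): 3 synonymous substitutions.
Codon 2 (CTC, Leu): 3 synonymous substitutions.
Total: 3 + 3 = 6.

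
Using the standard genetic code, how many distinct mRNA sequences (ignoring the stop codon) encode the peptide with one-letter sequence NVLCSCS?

Asn: 2 codons.
Val: 4 codons.
Leu: 6 codons.
Cys: 2 codons.
Ser: 6 codons.
Cys: 2 codons.
Ser: 6 codons.
2 × 4 × 6 × 2 × 6 × 2 × 6 = 6912.

6912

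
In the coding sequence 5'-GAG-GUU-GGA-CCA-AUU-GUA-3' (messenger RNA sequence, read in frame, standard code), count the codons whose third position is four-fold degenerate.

4

Codon 1 GAG (Glu): third position 2-fold.
Codon 2 GUU (Val): third position 4-fold.
Codon 3 GGA (Gly): third position 4-fold.
Codon 4 CCA (Pro): third position 4-fold.
Codon 5 AUU (Ile): third position 3-fold.
Codon 6 GUA (Val): third position 4-fold.
Four-fold degenerate third positions: 4.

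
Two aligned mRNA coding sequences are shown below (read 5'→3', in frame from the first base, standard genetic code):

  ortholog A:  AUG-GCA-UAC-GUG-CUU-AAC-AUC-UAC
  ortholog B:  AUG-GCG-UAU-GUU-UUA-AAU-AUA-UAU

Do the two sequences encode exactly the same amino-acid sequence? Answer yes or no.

yes

Codon 1: AUG Met / AUG Met — identical.
Codon 2: GCA Ala / GCG Ala — synonymous.
Codon 3: UAC Tyr / UAU Tyr — synonymous.
Codon 4: GUG Val / GUU Val — synonymous.
Codon 5: CUU Leu / UUA Leu — synonymous.
Codon 6: AAC Asn / AAU Asn — synonymous.
Codon 7: AUC Ile / AUA Ile — synonymous.
Codon 8: UAC Tyr / UAU Tyr — synonymous.
Nonsynonymous differences: 0 → same protein.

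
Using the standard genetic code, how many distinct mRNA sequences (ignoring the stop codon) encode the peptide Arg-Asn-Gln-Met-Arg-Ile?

Arg: 6 codons.
Asn: 2 codons.
Gln: 2 codons.
Met: 1 codon.
Arg: 6 codons.
Ile: 3 codons.
6 × 2 × 2 × 1 × 6 × 3 = 432.

432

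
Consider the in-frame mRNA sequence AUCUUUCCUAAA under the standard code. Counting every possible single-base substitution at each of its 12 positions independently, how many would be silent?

Codon 1 (AUC, Ile): 2 synonymous substitutions.
Codon 2 (UUU, Phe): 1 synonymous substitution.
Codon 3 (CCU, Pro): 3 synonymous substitutions.
Codon 4 (AAA, Lys): 1 synonymous substitution.
Total: 2 + 1 + 3 + 1 = 7.

7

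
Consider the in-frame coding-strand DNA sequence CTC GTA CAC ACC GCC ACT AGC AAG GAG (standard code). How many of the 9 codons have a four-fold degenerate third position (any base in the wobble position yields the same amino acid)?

5

Codon 1 CTC (Leu): third position 4-fold.
Codon 2 GTA (Val): third position 4-fold.
Codon 3 CAC (His): third position 2-fold.
Codon 4 ACC (Thr): third position 4-fold.
Codon 5 GCC (Ala): third position 4-fold.
Codon 6 ACT (Thr): third position 4-fold.
Codon 7 AGC (Ser): third position 2-fold.
Codon 8 AAG (Lys): third position 2-fold.
Codon 9 GAG (Glu): third position 2-fold.
Four-fold degenerate third positions: 5.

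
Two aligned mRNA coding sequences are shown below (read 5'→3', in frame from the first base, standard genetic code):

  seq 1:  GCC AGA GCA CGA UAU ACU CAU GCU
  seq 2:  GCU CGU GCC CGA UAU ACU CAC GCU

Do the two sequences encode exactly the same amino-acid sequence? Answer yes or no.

Codon 1: GCC Ala / GCU Ala — synonymous.
Codon 2: AGA Arg / CGU Arg — synonymous.
Codon 3: GCA Ala / GCC Ala — synonymous.
Codon 4: CGA Arg / CGA Arg — identical.
Codon 5: UAU Tyr / UAU Tyr — identical.
Codon 6: ACU Thr / ACU Thr — identical.
Codon 7: CAU His / CAC His — synonymous.
Codon 8: GCU Ala / GCU Ala — identical.
Nonsynonymous differences: 0 → same protein.

yes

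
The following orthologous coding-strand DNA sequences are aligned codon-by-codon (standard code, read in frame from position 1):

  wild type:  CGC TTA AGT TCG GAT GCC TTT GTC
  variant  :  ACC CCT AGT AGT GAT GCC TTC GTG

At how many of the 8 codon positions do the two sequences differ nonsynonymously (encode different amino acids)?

Codon 1: CGC Arg / ACC Thr — nonsynonymous.
Codon 2: TTA Leu / CCT Pro — nonsynonymous.
Codon 3: AGT Ser / AGT Ser — identical.
Codon 4: TCG Ser / AGT Ser — synonymous.
Codon 5: GAT Asp / GAT Asp — identical.
Codon 6: GCC Ala / GCC Ala — identical.
Codon 7: TTT Phe / TTC Phe — synonymous.
Codon 8: GTC Val / GTG Val — synonymous.
Nonsynonymous differences: 2.

2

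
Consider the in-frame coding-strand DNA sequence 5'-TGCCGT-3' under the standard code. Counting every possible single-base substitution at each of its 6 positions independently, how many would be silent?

Codon 1 (TGC, Cys): 1 synonymous substitution.
Codon 2 (CGT, Arg): 3 synonymous substitutions.
Total: 1 + 3 = 4.

4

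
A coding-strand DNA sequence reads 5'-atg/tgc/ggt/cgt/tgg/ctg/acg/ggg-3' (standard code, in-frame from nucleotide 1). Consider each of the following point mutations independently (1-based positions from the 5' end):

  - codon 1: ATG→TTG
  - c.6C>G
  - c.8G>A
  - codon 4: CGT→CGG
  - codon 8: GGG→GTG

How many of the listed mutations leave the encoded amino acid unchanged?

1

Codon 1: ATG (Met) → TTG (Leu) — missense.
Codon 2: TGC (Cys) → TGG (Trp) — missense.
Codon 3: GGT (Gly) → GAT (Asp) — missense.
Codon 4: CGT (Arg) → CGG (Arg) — synonymous.
Codon 8: GGG (Gly) → GTG (Val) — missense.
Synonymous: 1 of 5.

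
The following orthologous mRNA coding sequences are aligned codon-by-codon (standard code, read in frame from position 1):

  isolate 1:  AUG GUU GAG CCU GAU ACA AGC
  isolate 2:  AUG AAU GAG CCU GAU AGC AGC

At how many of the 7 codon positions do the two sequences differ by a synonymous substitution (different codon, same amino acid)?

0

Codon 1: AUG Met / AUG Met — identical.
Codon 2: GUU Val / AAU Asn — nonsynonymous.
Codon 3: GAG Glu / GAG Glu — identical.
Codon 4: CCU Pro / CCU Pro — identical.
Codon 5: GAU Asp / GAU Asp — identical.
Codon 6: ACA Thr / AGC Ser — nonsynonymous.
Codon 7: AGC Ser / AGC Ser — identical.
Synonymous differences: 0.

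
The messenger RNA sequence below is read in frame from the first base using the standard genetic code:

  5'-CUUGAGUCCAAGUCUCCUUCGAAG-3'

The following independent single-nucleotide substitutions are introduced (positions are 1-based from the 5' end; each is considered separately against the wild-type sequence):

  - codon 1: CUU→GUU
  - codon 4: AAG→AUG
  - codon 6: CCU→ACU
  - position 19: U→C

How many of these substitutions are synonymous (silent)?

0

Codon 1: CUU (Leu) → GUU (Val) — missense.
Codon 4: AAG (Lys) → AUG (Met) — missense.
Codon 6: CCU (Pro) → ACU (Thr) — missense.
Codon 7: UCG (Ser) → CCG (Pro) — missense.
Synonymous: 0 of 4.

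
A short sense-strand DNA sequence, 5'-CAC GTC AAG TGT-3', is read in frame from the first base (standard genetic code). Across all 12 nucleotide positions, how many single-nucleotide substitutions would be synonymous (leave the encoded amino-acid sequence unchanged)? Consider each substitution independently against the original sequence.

Codon 1 (CAC, His): 1 synonymous substitution.
Codon 2 (GTC, Val): 3 synonymous substitutions.
Codon 3 (AAG, Lys): 1 synonymous substitution.
Codon 4 (TGT, Cys): 1 synonymous substitution.
Total: 1 + 3 + 1 + 1 = 6.

6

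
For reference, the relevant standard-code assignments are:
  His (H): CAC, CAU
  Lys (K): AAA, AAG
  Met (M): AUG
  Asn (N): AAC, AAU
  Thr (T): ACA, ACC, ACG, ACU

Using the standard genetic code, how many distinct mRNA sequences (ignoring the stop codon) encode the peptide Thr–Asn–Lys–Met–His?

Thr: 4 codons.
Asn: 2 codons.
Lys: 2 codons.
Met: 1 codon.
His: 2 codons.
4 × 2 × 2 × 1 × 2 = 32.

32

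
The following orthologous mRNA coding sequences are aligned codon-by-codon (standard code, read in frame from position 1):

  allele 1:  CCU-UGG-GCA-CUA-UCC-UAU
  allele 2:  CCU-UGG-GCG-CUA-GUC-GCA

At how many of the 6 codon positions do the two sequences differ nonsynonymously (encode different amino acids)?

Codon 1: CCU Pro / CCU Pro — identical.
Codon 2: UGG Trp / UGG Trp — identical.
Codon 3: GCA Ala / GCG Ala — synonymous.
Codon 4: CUA Leu / CUA Leu — identical.
Codon 5: UCC Ser / GUC Val — nonsynonymous.
Codon 6: UAU Tyr / GCA Ala — nonsynonymous.
Nonsynonymous differences: 2.

2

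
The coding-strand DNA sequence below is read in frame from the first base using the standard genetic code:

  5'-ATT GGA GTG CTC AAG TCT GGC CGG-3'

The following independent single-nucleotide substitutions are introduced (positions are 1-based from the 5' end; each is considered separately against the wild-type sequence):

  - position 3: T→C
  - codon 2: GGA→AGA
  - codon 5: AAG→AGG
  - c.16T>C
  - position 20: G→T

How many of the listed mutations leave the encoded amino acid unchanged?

Codon 1: ATT (Ile) → ATC (Ile) — synonymous.
Codon 2: GGA (Gly) → AGA (Arg) — missense.
Codon 5: AAG (Lys) → AGG (Arg) — missense.
Codon 6: TCT (Ser) → CCT (Pro) — missense.
Codon 7: GGC (Gly) → GTC (Val) — missense.
Synonymous: 1 of 5.

1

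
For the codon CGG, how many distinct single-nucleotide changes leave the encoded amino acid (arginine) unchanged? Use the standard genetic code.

Position 1: AGG → 1 synonymous.
Position 2: none → 0 synonymous.
Position 3: CGU, CGC, CGA → 3 synonymous.
Total: 1 + 0 + 3 = 4.

4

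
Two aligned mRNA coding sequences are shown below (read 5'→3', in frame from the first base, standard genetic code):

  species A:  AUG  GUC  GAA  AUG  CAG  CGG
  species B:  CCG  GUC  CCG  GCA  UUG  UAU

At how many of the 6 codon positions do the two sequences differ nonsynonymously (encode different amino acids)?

5

Codon 1: AUG Met / CCG Pro — nonsynonymous.
Codon 2: GUC Val / GUC Val — identical.
Codon 3: GAA Glu / CCG Pro — nonsynonymous.
Codon 4: AUG Met / GCA Ala — nonsynonymous.
Codon 5: CAG Gln / UUG Leu — nonsynonymous.
Codon 6: CGG Arg / UAU Tyr — nonsynonymous.
Nonsynonymous differences: 5.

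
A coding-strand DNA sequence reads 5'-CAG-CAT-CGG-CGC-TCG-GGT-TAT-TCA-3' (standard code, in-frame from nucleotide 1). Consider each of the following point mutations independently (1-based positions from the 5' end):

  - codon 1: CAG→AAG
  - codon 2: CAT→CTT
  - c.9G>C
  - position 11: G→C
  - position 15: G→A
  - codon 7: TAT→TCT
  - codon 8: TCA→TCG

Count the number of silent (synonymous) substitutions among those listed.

Codon 1: CAG (Gln) → AAG (Lys) — missense.
Codon 2: CAT (His) → CTT (Leu) — missense.
Codon 3: CGG (Arg) → CGC (Arg) — synonymous.
Codon 4: CGC (Arg) → CCC (Pro) — missense.
Codon 5: TCG (Ser) → TCA (Ser) — synonymous.
Codon 7: TAT (Tyr) → TCT (Ser) — missense.
Codon 8: TCA (Ser) → TCG (Ser) — synonymous.
Synonymous: 3 of 7.

3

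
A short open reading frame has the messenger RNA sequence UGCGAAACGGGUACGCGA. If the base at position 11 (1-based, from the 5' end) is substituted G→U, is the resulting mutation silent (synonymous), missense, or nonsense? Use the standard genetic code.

Position 11 falls in codon 4: GGU → Gly.
After the substitution the codon is GUU → Val.
Gly ≠ Val, so this is a missense mutation.

missense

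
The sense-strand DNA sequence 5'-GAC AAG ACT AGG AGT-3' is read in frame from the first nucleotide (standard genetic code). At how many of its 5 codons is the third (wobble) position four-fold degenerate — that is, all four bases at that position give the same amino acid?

Codon 1 GAC (Asp): third position 2-fold.
Codon 2 AAG (Lys): third position 2-fold.
Codon 3 ACT (Thr): third position 4-fold.
Codon 4 AGG (Arg): third position 2-fold.
Codon 5 AGT (Ser): third position 2-fold.
Four-fold degenerate third positions: 1.

1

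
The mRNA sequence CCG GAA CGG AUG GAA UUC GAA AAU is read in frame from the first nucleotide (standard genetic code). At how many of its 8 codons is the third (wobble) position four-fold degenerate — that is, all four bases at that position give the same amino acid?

Codon 1 CCG (Pro): third position 4-fold.
Codon 2 GAA (Glu): third position 2-fold.
Codon 3 CGG (Arg): third position 4-fold.
Codon 4 AUG (Met): third position 1-fold.
Codon 5 GAA (Glu): third position 2-fold.
Codon 6 UUC (Phe): third position 2-fold.
Codon 7 GAA (Glu): third position 2-fold.
Codon 8 AAU (Asn): third position 2-fold.
Four-fold degenerate third positions: 2.

2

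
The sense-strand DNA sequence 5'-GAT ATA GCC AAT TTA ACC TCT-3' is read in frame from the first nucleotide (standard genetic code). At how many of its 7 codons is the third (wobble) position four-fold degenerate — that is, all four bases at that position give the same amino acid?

3

Codon 1 GAT (Asp): third position 2-fold.
Codon 2 ATA (Ile): third position 3-fold.
Codon 3 GCC (Ala): third position 4-fold.
Codon 4 AAT (Asn): third position 2-fold.
Codon 5 TTA (Leu): third position 2-fold.
Codon 6 ACC (Thr): third position 4-fold.
Codon 7 TCT (Ser): third position 4-fold.
Four-fold degenerate third positions: 3.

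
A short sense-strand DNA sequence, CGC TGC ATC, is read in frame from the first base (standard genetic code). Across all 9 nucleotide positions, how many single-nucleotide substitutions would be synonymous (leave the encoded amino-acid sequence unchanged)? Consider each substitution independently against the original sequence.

6

Codon 1 (CGC, Arg): 3 synonymous substitutions.
Codon 2 (TGC, Cys): 1 synonymous substitution.
Codon 3 (ATC, Ile): 2 synonymous substitutions.
Total: 3 + 1 + 2 = 6.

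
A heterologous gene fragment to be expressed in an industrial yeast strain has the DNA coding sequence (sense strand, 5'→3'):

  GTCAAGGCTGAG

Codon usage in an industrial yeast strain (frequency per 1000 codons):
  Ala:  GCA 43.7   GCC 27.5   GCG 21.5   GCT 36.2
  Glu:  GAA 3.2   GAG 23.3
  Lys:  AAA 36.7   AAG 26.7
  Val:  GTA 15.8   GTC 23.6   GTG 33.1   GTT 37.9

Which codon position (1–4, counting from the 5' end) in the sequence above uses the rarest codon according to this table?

4

Codon 1 GTC (Val): 23.6 per 1000.
Codon 2 AAG (Lys): 26.7 per 1000.
Codon 3 GCT (Ala): 36.2 per 1000.
Codon 4 GAG (Glu): 23.3 per 1000.
Lowest frequency is 23.3 at codon 4.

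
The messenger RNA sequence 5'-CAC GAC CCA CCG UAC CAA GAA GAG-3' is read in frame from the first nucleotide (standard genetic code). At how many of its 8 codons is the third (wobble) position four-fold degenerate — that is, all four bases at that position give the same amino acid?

2

Codon 1 CAC (His): third position 2-fold.
Codon 2 GAC (Asp): third position 2-fold.
Codon 3 CCA (Pro): third position 4-fold.
Codon 4 CCG (Pro): third position 4-fold.
Codon 5 UAC (Tyr): third position 2-fold.
Codon 6 CAA (Gln): third position 2-fold.
Codon 7 GAA (Glu): third position 2-fold.
Codon 8 GAG (Glu): third position 2-fold.
Four-fold degenerate third positions: 2.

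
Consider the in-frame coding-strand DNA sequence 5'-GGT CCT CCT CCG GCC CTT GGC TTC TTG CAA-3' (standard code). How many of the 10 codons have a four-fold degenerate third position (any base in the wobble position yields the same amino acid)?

7

Codon 1 GGT (Gly): third position 4-fold.
Codon 2 CCT (Pro): third position 4-fold.
Codon 3 CCT (Pro): third position 4-fold.
Codon 4 CCG (Pro): third position 4-fold.
Codon 5 GCC (Ala): third position 4-fold.
Codon 6 CTT (Leu): third position 4-fold.
Codon 7 GGC (Gly): third position 4-fold.
Codon 8 TTC (Phe): third position 2-fold.
Codon 9 TTG (Leu): third position 2-fold.
Codon 10 CAA (Gln): third position 2-fold.
Four-fold degenerate third positions: 7.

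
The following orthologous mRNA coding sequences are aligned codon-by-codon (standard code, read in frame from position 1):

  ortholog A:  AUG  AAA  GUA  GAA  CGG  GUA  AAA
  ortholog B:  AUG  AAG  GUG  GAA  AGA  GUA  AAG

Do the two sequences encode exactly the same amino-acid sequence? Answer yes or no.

Codon 1: AUG Met / AUG Met — identical.
Codon 2: AAA Lys / AAG Lys — synonymous.
Codon 3: GUA Val / GUG Val — synonymous.
Codon 4: GAA Glu / GAA Glu — identical.
Codon 5: CGG Arg / AGA Arg — synonymous.
Codon 6: GUA Val / GUA Val — identical.
Codon 7: AAA Lys / AAG Lys — synonymous.
Nonsynonymous differences: 0 → same protein.

yes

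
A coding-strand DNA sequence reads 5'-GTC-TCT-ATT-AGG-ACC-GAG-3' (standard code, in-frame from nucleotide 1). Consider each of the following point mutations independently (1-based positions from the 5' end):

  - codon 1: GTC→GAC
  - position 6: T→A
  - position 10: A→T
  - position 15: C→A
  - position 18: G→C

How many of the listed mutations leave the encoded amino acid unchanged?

2

Codon 1: GTC (Val) → GAC (Asp) — missense.
Codon 2: TCT (Ser) → TCA (Ser) — synonymous.
Codon 4: AGG (Arg) → TGG (Trp) — missense.
Codon 5: ACC (Thr) → ACA (Thr) — synonymous.
Codon 6: GAG (Glu) → GAC (Asp) — missense.
Synonymous: 2 of 5.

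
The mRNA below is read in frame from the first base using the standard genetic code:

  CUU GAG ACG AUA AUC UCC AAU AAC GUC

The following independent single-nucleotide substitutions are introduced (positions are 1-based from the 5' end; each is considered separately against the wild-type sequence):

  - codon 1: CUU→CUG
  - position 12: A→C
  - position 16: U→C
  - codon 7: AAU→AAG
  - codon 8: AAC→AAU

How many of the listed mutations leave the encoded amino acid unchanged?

3

Codon 1: CUU (Leu) → CUG (Leu) — synonymous.
Codon 4: AUA (Ile) → AUC (Ile) — synonymous.
Codon 6: UCC (Ser) → CCC (Pro) — missense.
Codon 7: AAU (Asn) → AAG (Lys) — missense.
Codon 8: AAC (Asn) → AAU (Asn) — synonymous.
Synonymous: 3 of 5.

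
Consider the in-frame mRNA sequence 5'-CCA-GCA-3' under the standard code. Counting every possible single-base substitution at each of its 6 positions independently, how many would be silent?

Codon 1 (CCA, Pro): 3 synonymous substitutions.
Codon 2 (GCA, Ala): 3 synonymous substitutions.
Total: 3 + 3 = 6.

6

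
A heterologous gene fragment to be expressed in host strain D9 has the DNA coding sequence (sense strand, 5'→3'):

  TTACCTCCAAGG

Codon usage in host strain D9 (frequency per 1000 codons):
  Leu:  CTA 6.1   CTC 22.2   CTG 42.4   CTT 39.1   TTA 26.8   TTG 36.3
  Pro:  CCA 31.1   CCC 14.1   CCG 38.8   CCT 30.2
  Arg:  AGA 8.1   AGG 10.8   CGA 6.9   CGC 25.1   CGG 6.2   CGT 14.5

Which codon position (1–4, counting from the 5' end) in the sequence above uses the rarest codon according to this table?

Codon 1 TTA (Leu): 26.8 per 1000.
Codon 2 CCT (Pro): 30.2 per 1000.
Codon 3 CCA (Pro): 31.1 per 1000.
Codon 4 AGG (Arg): 10.8 per 1000.
Lowest frequency is 10.8 at codon 4.

4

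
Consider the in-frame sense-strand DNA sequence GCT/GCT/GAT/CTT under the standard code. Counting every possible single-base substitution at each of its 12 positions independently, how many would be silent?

10

Codon 1 (GCT, Ala): 3 synonymous substitutions.
Codon 2 (GCT, Ala): 3 synonymous substitutions.
Codon 3 (GAT, Asp): 1 synonymous substitution.
Codon 4 (CTT, Leu): 3 synonymous substitutions.
Total: 3 + 3 + 1 + 3 = 10.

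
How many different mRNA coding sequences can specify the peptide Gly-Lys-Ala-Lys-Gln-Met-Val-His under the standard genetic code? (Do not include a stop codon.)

1024

Gly: 4 codons.
Lys: 2 codons.
Ala: 4 codons.
Lys: 2 codons.
Gln: 2 codons.
Met: 1 codon.
Val: 4 codons.
His: 2 codons.
4 × 2 × 4 × 2 × 2 × 1 × 4 × 2 = 1024.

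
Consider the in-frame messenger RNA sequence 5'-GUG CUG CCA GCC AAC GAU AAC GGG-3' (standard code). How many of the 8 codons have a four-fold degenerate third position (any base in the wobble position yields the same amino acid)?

Codon 1 GUG (Val): third position 4-fold.
Codon 2 CUG (Leu): third position 4-fold.
Codon 3 CCA (Pro): third position 4-fold.
Codon 4 GCC (Ala): third position 4-fold.
Codon 5 AAC (Asn): third position 2-fold.
Codon 6 GAU (Asp): third position 2-fold.
Codon 7 AAC (Asn): third position 2-fold.
Codon 8 GGG (Gly): third position 4-fold.
Four-fold degenerate third positions: 5.

5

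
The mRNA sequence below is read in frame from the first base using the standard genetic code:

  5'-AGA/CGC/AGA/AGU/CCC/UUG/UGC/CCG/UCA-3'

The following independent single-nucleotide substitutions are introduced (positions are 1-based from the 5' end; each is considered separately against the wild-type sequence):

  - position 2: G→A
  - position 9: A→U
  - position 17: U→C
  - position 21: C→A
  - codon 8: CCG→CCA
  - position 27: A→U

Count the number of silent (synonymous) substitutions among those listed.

2

Codon 1: AGA (Arg) → AAA (Lys) — missense.
Codon 3: AGA (Arg) → AGU (Ser) — missense.
Codon 6: UUG (Leu) → UCG (Ser) — missense.
Codon 7: UGC (Cys) → UGA (Stop) — nonsense.
Codon 8: CCG (Pro) → CCA (Pro) — synonymous.
Codon 9: UCA (Ser) → UCU (Ser) — synonymous.
Synonymous: 2 of 6.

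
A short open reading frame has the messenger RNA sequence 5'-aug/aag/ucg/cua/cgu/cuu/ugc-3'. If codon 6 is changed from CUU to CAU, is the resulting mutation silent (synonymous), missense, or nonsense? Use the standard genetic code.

Position 17 falls in codon 6: CUU → Leu.
After the substitution the codon is CAU → His.
Leu ≠ His, so this is a missense mutation.

missense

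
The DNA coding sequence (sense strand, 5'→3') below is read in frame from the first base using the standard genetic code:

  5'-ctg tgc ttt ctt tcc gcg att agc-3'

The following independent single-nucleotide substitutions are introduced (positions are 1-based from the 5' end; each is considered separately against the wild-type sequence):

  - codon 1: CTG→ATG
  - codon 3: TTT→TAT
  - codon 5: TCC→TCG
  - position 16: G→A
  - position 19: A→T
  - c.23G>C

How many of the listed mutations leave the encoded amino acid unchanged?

Codon 1: CTG (Leu) → ATG (Met) — missense.
Codon 3: TTT (Phe) → TAT (Tyr) — missense.
Codon 5: TCC (Ser) → TCG (Ser) — synonymous.
Codon 6: GCG (Ala) → ACG (Thr) — missense.
Codon 7: ATT (Ile) → TTT (Phe) — missense.
Codon 8: AGC (Ser) → ACC (Thr) — missense.
Synonymous: 1 of 6.

1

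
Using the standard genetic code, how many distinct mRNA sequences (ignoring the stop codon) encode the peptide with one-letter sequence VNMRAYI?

Val: 4 codons.
Asn: 2 codons.
Met: 1 codon.
Arg: 6 codons.
Ala: 4 codons.
Tyr: 2 codons.
Ile: 3 codons.
4 × 2 × 1 × 6 × 4 × 2 × 3 = 1152.

1152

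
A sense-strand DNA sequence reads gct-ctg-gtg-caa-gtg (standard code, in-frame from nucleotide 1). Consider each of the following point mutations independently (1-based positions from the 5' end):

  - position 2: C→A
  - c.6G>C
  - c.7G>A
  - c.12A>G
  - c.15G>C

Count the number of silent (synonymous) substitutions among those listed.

3

Codon 1: GCT (Ala) → GAT (Asp) — missense.
Codon 2: CTG (Leu) → CTC (Leu) — synonymous.
Codon 3: GTG (Val) → ATG (Met) — missense.
Codon 4: CAA (Gln) → CAG (Gln) — synonymous.
Codon 5: GTG (Val) → GTC (Val) — synonymous.
Synonymous: 3 of 5.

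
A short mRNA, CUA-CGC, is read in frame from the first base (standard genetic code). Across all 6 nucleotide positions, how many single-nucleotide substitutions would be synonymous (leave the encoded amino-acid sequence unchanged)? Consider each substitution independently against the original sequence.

Codon 1 (CUA, Leu): 4 synonymous substitutions.
Codon 2 (CGC, Arg): 3 synonymous substitutions.
Total: 4 + 3 = 7.

7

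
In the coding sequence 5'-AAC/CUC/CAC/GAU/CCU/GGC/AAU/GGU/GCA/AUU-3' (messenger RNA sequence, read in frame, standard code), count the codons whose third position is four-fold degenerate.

5

Codon 1 AAC (Asn): third position 2-fold.
Codon 2 CUC (Leu): third position 4-fold.
Codon 3 CAC (His): third position 2-fold.
Codon 4 GAU (Asp): third position 2-fold.
Codon 5 CCU (Pro): third position 4-fold.
Codon 6 GGC (Gly): third position 4-fold.
Codon 7 AAU (Asn): third position 2-fold.
Codon 8 GGU (Gly): third position 4-fold.
Codon 9 GCA (Ala): third position 4-fold.
Codon 10 AUU (Ile): third position 3-fold.
Four-fold degenerate third positions: 5.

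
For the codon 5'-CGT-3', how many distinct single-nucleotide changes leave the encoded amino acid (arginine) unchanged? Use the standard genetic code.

Position 1: none → 0 synonymous.
Position 2: none → 0 synonymous.
Position 3: CGC, CGA, CGG → 3 synonymous.
Total: 0 + 0 + 3 = 3.

3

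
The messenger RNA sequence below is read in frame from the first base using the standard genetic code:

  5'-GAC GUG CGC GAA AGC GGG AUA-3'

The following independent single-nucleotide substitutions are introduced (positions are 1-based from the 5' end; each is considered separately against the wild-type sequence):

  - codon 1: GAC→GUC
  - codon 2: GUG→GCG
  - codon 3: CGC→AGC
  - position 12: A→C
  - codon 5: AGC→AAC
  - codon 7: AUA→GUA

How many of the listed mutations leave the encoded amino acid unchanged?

Codon 1: GAC (Asp) → GUC (Val) — missense.
Codon 2: GUG (Val) → GCG (Ala) — missense.
Codon 3: CGC (Arg) → AGC (Ser) — missense.
Codon 4: GAA (Glu) → GAC (Asp) — missense.
Codon 5: AGC (Ser) → AAC (Asn) — missense.
Codon 7: AUA (Ile) → GUA (Val) — missense.
Synonymous: 0 of 6.

0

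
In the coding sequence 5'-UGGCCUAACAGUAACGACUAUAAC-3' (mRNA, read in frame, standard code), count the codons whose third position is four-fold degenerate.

Codon 1 UGG (Trp): third position 1-fold.
Codon 2 CCU (Pro): third position 4-fold.
Codon 3 AAC (Asn): third position 2-fold.
Codon 4 AGU (Ser): third position 2-fold.
Codon 5 AAC (Asn): third position 2-fold.
Codon 6 GAC (Asp): third position 2-fold.
Codon 7 UAU (Tyr): third position 2-fold.
Codon 8 AAC (Asn): third position 2-fold.
Four-fold degenerate third positions: 1.

1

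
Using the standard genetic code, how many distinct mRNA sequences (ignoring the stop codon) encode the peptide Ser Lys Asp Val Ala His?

Ser: 6 codons.
Lys: 2 codons.
Asp: 2 codons.
Val: 4 codons.
Ala: 4 codons.
His: 2 codons.
6 × 2 × 2 × 4 × 4 × 2 = 768.

768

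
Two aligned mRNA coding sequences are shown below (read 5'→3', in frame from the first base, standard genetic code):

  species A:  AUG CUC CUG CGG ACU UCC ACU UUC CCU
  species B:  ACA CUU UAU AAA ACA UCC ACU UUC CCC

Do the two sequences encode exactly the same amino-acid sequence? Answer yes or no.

no

Codon 1: AUG Met / ACA Thr — nonsynonymous.
Codon 2: CUC Leu / CUU Leu — synonymous.
Codon 3: CUG Leu / UAU Tyr — nonsynonymous.
Codon 4: CGG Arg / AAA Lys — nonsynonymous.
Codon 5: ACU Thr / ACA Thr — synonymous.
Codon 6: UCC Ser / UCC Ser — identical.
Codon 7: ACU Thr / ACU Thr — identical.
Codon 8: UUC Phe / UUC Phe — identical.
Codon 9: CCU Pro / CCC Pro — synonymous.
Nonsynonymous differences: 3 → different protein.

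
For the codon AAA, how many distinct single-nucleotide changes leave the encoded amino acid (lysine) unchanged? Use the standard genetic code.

Position 1: none → 0 synonymous.
Position 2: none → 0 synonymous.
Position 3: AAG → 1 synonymous.
Total: 0 + 0 + 1 = 1.

1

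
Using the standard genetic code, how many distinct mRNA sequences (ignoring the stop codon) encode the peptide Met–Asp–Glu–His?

8

Met: 1 codon.
Asp: 2 codons.
Glu: 2 codons.
His: 2 codons.
1 × 2 × 2 × 2 = 8.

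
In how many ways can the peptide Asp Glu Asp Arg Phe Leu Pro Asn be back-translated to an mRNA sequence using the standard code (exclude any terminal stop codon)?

4608

Asp: 2 codons.
Glu: 2 codons.
Asp: 2 codons.
Arg: 6 codons.
Phe: 2 codons.
Leu: 6 codons.
Pro: 4 codons.
Asn: 2 codons.
2 × 2 × 2 × 6 × 2 × 6 × 4 × 2 = 4608.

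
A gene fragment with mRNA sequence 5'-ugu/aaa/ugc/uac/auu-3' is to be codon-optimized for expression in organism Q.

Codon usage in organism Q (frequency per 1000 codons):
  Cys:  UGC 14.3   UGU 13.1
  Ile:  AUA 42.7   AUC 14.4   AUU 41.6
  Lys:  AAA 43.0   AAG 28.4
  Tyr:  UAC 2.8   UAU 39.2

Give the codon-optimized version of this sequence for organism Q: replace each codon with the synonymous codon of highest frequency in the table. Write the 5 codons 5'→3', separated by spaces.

UGC AAA UGC UAU AUA

Codon 1 (Cys): best is UGC at 14.3.
Codon 2 (Lys): best is AAA at 43.0.
Codon 3 (Cys): best is UGC at 14.3.
Codon 4 (Tyr): best is UAU at 39.2.
Codon 5 (Ile): best is AUA at 42.7.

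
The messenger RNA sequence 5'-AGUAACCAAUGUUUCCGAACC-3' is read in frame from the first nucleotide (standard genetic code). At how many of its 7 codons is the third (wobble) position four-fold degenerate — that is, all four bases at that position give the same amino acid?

Codon 1 AGU (Ser): third position 2-fold.
Codon 2 AAC (Asn): third position 2-fold.
Codon 3 CAA (Gln): third position 2-fold.
Codon 4 UGU (Cys): third position 2-fold.
Codon 5 UUC (Phe): third position 2-fold.
Codon 6 CGA (Arg): third position 4-fold.
Codon 7 ACC (Thr): third position 4-fold.
Four-fold degenerate third positions: 2.

2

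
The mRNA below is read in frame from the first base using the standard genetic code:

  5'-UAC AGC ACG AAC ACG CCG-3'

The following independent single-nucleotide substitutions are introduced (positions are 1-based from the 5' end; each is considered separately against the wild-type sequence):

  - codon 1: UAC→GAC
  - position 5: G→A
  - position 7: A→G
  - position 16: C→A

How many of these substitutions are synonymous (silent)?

Codon 1: UAC (Tyr) → GAC (Asp) — missense.
Codon 2: AGC (Ser) → AAC (Asn) — missense.
Codon 3: ACG (Thr) → GCG (Ala) — missense.
Codon 6: CCG (Pro) → ACG (Thr) — missense.
Synonymous: 0 of 4.

0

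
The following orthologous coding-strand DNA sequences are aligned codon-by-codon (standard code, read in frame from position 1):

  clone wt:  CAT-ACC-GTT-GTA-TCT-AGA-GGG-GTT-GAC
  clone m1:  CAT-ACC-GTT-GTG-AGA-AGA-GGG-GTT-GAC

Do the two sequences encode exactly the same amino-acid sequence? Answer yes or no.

no

Codon 1: CAT His / CAT His — identical.
Codon 2: ACC Thr / ACC Thr — identical.
Codon 3: GTT Val / GTT Val — identical.
Codon 4: GTA Val / GTG Val — synonymous.
Codon 5: TCT Ser / AGA Arg — nonsynonymous.
Codon 6: AGA Arg / AGA Arg — identical.
Codon 7: GGG Gly / GGG Gly — identical.
Codon 8: GTT Val / GTT Val — identical.
Codon 9: GAC Asp / GAC Asp — identical.
Nonsynonymous differences: 1 → different protein.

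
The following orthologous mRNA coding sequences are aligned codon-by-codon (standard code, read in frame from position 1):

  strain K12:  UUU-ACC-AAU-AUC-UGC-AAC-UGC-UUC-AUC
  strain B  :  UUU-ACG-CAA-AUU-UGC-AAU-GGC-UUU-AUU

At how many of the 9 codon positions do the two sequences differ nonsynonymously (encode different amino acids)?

2

Codon 1: UUU Phe / UUU Phe — identical.
Codon 2: ACC Thr / ACG Thr — synonymous.
Codon 3: AAU Asn / CAA Gln — nonsynonymous.
Codon 4: AUC Ile / AUU Ile — synonymous.
Codon 5: UGC Cys / UGC Cys — identical.
Codon 6: AAC Asn / AAU Asn — synonymous.
Codon 7: UGC Cys / GGC Gly — nonsynonymous.
Codon 8: UUC Phe / UUU Phe — synonymous.
Codon 9: AUC Ile / AUU Ile — synonymous.
Nonsynonymous differences: 2.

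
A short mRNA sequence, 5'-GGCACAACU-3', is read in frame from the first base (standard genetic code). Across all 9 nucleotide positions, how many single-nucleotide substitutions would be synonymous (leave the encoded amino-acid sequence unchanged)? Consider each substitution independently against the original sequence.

Codon 1 (GGC, Gly): 3 synonymous substitutions.
Codon 2 (ACA, Thr): 3 synonymous substitutions.
Codon 3 (ACU, Thr): 3 synonymous substitutions.
Total: 3 + 3 + 3 = 9.

9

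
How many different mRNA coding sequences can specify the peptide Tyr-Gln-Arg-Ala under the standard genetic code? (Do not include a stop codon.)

96

Tyr: 2 codons.
Gln: 2 codons.
Arg: 6 codons.
Ala: 4 codons.
2 × 2 × 6 × 4 = 96.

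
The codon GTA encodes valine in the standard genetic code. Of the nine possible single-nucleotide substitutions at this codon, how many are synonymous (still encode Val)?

Position 1: none → 0 synonymous.
Position 2: none → 0 synonymous.
Position 3: GTT, GTC, GTG → 3 synonymous.
Total: 0 + 0 + 3 = 3.

3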